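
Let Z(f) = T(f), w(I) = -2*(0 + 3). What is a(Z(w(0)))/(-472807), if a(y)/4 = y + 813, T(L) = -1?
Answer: -3248/472807 ≈ -0.0068696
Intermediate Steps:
w(I) = -6 (w(I) = -2*3 = -6)
Z(f) = -1
a(y) = 3252 + 4*y (a(y) = 4*(y + 813) = 4*(813 + y) = 3252 + 4*y)
a(Z(w(0)))/(-472807) = (3252 + 4*(-1))/(-472807) = (3252 - 4)*(-1/472807) = 3248*(-1/472807) = -3248/472807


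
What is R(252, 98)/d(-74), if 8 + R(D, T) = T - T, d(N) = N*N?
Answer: -2/1369 ≈ -0.0014609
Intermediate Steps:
d(N) = N²
R(D, T) = -8 (R(D, T) = -8 + (T - T) = -8 + 0 = -8)
R(252, 98)/d(-74) = -8/((-74)²) = -8/5476 = -8*1/5476 = -2/1369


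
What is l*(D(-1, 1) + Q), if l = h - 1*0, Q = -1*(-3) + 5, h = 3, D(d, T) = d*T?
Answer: 21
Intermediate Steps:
D(d, T) = T*d
Q = 8 (Q = 3 + 5 = 8)
l = 3 (l = 3 - 1*0 = 3 + 0 = 3)
l*(D(-1, 1) + Q) = 3*(1*(-1) + 8) = 3*(-1 + 8) = 3*7 = 21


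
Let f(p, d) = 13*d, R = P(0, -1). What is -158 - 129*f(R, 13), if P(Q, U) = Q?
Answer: -21959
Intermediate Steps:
R = 0
-158 - 129*f(R, 13) = -158 - 1677*13 = -158 - 129*169 = -158 - 21801 = -21959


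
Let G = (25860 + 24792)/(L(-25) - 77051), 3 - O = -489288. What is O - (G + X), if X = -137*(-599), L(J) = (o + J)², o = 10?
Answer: 15642874490/38413 ≈ 4.0723e+5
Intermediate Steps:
O = 489291 (O = 3 - 1*(-489288) = 3 + 489288 = 489291)
L(J) = (10 + J)²
X = 82063
G = -25326/38413 (G = (25860 + 24792)/((10 - 25)² - 77051) = 50652/((-15)² - 77051) = 50652/(225 - 77051) = 50652/(-76826) = 50652*(-1/76826) = -25326/38413 ≈ -0.65931)
O - (G + X) = 489291 - (-25326/38413 + 82063) = 489291 - 1*3152260693/38413 = 489291 - 3152260693/38413 = 15642874490/38413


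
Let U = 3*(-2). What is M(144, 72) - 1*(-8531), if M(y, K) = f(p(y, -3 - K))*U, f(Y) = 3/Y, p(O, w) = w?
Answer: 213281/25 ≈ 8531.2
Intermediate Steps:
U = -6
M(y, K) = -18/(-3 - K) (M(y, K) = (3/(-3 - K))*(-6) = -18/(-3 - K))
M(144, 72) - 1*(-8531) = 18/(3 + 72) - 1*(-8531) = 18/75 + 8531 = 18*(1/75) + 8531 = 6/25 + 8531 = 213281/25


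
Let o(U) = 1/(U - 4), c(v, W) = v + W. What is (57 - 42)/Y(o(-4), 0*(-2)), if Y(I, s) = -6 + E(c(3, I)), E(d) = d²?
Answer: 192/29 ≈ 6.6207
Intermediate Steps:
c(v, W) = W + v
o(U) = 1/(-4 + U)
Y(I, s) = -6 + (3 + I)² (Y(I, s) = -6 + (I + 3)² = -6 + (3 + I)²)
(57 - 42)/Y(o(-4), 0*(-2)) = (57 - 42)/(-6 + (3 + 1/(-4 - 4))²) = 15/(-6 + (3 + 1/(-8))²) = 15/(-6 + (3 - ⅛)²) = 15/(-6 + (23/8)²) = 15/(-6 + 529/64) = 15/(145/64) = (64/145)*15 = 192/29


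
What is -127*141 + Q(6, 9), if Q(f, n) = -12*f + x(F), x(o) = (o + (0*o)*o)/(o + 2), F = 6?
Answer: -71913/4 ≈ -17978.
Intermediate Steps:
x(o) = o/(2 + o) (x(o) = (o + 0*o)/(2 + o) = (o + 0)/(2 + o) = o/(2 + o))
Q(f, n) = ¾ - 12*f (Q(f, n) = -12*f + 6/(2 + 6) = -12*f + 6/8 = -12*f + 6*(⅛) = -12*f + ¾ = ¾ - 12*f)
-127*141 + Q(6, 9) = -127*141 + (¾ - 12*6) = -17907 + (¾ - 72) = -17907 - 285/4 = -71913/4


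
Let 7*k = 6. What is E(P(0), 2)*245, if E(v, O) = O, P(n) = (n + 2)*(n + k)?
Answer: 490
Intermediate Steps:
k = 6/7 (k = (⅐)*6 = 6/7 ≈ 0.85714)
P(n) = (2 + n)*(6/7 + n) (P(n) = (n + 2)*(n + 6/7) = (2 + n)*(6/7 + n))
E(P(0), 2)*245 = 2*245 = 490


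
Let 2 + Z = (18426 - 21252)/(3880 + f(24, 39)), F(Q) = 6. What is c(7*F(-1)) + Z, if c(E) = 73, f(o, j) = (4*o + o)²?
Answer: 647527/9140 ≈ 70.845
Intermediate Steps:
f(o, j) = 25*o² (f(o, j) = (5*o)² = 25*o²)
Z = -19693/9140 (Z = -2 + (18426 - 21252)/(3880 + 25*24²) = -2 - 2826/(3880 + 25*576) = -2 - 2826/(3880 + 14400) = -2 - 2826/18280 = -2 - 2826*1/18280 = -2 - 1413/9140 = -19693/9140 ≈ -2.1546)
c(7*F(-1)) + Z = 73 - 19693/9140 = 647527/9140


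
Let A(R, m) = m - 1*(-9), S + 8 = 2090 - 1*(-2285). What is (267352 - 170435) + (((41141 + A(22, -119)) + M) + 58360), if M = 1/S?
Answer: 857277037/4367 ≈ 1.9631e+5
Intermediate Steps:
S = 4367 (S = -8 + (2090 - 1*(-2285)) = -8 + (2090 + 2285) = -8 + 4375 = 4367)
M = 1/4367 ≈ 0.00022899
A(R, m) = 9 + m (A(R, m) = m + 9 = 9 + m)
(267352 - 170435) + (((41141 + A(22, -119)) + M) + 58360) = (267352 - 170435) + (((41141 + (9 - 119)) + 1/4367) + 58360) = 96917 + (((41141 - 110) + 1/4367) + 58360) = 96917 + ((41031 + 1/4367) + 58360) = 96917 + (179182378/4367 + 58360) = 96917 + 434040498/4367 = 857277037/4367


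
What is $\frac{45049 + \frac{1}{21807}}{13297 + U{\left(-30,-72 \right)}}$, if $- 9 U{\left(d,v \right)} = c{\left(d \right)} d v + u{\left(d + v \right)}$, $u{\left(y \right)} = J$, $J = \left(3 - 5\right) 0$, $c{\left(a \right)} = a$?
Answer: $\frac{982383544}{446978079} \approx 2.1978$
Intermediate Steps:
$J = 0$ ($J = \left(-2\right) 0 = 0$)
$u{\left(y \right)} = 0$
$U{\left(d,v \right)} = - \frac{v d^{2}}{9}$ ($U{\left(d,v \right)} = - \frac{d d v + 0}{9} = - \frac{d^{2} v + 0}{9} = - \frac{v d^{2} + 0}{9} = - \frac{v d^{2}}{9}$)
$\frac{45049 + \frac{1}{21807}}{13297 + U{\left(-30,-72 \right)}} = \frac{45049 + \frac{1}{21807}}{13297 - - 8 \left(-30\right)^{2}} = \frac{45049 + \frac{1}{21807}}{13297 - \left(-8\right) 900} = \frac{982383544}{21807 \left(13297 + 7200\right)} = \frac{982383544}{21807 \cdot 20497} = \frac{982383544}{21807} \cdot \frac{1}{20497} = \frac{982383544}{446978079}$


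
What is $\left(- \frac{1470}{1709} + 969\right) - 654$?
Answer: $\frac{536865}{1709} \approx 314.14$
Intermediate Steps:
$\left(- \frac{1470}{1709} + 969\right) - 654 = \frac{1654551}{1709} - 654 = \frac{536865}{1709}$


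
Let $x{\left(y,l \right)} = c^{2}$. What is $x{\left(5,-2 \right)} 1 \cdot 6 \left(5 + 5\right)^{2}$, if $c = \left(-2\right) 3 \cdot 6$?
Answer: $777600$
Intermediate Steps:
$c = -36$ ($c = \left(-6\right) 6 = -36$)
$x{\left(y,l \right)} = 1296$ ($x{\left(y,l \right)} = \left(-36\right)^{2} = 1296$)
$x{\left(5,-2 \right)} 1 \cdot 6 \left(5 + 5\right)^{2} = 1296 \cdot 1 \cdot 6 \left(5 + 5\right)^{2} = 1296 \cdot 6 \cdot 10^{2} = 7776 \cdot 100 = 777600$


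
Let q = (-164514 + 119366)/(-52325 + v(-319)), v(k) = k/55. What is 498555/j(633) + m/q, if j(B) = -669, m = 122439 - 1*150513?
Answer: -418899998052/12585005 ≈ -33286.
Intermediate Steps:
v(k) = k/55 (v(k) = k*(1/55) = k/55)
m = -28074 (m = 122439 - 150513 = -28074)
q = 112870/130827 (q = (-164514 + 119366)/(-52325 + (1/55)*(-319)) = -45148/(-52325 - 29/5) = -45148/(-261654/5) = -45148*(-5/261654) = 112870/130827 ≈ 0.86274)
498555/j(633) + m/q = 498555/(-669) - 28074/112870/130827 = 498555*(-1/669) - 28074*130827/112870 = -166185/223 - 1836418599/56435 = -418899998052/12585005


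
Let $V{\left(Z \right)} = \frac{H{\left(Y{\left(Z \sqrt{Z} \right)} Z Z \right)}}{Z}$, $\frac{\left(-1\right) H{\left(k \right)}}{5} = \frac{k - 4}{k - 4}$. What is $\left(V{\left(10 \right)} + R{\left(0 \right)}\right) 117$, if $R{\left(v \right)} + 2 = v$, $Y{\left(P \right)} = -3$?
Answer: $- \frac{585}{2} \approx -292.5$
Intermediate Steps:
$R{\left(v \right)} = -2 + v$
$H{\left(k \right)} = -5$ ($H{\left(k \right)} = - 5 \frac{k - 4}{k - 4} = - 5 \frac{-4 + k}{-4 + k} = \left(-5\right) 1 = -5$)
$V{\left(Z \right)} = - \frac{5}{Z}$
$\left(V{\left(10 \right)} + R{\left(0 \right)}\right) 117 = \left(- \frac{5}{10} + \left(-2 + 0\right)\right) 117 = \left(\left(-5\right) \frac{1}{10} - 2\right) 117 = \left(- \frac{1}{2} - 2\right) 117 = \left(- \frac{5}{2}\right) 117 = - \frac{585}{2}$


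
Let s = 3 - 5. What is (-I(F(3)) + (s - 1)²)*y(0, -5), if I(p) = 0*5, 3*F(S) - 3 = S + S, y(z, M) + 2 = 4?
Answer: 18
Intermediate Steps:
y(z, M) = 2 (y(z, M) = -2 + 4 = 2)
F(S) = 1 + 2*S/3 (F(S) = 1 + (S + S)/3 = 1 + (2*S)/3 = 1 + 2*S/3)
I(p) = 0
s = -2
(-I(F(3)) + (s - 1)²)*y(0, -5) = (-1*0 + (-2 - 1)²)*2 = (0 + (-3)²)*2 = (0 + 9)*2 = 9*2 = 18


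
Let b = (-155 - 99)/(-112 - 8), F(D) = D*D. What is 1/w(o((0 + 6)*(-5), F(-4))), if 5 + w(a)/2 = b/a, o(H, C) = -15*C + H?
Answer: -8100/81127 ≈ -0.099844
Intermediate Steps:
F(D) = D²
b = 127/60 (b = -254/(-120) = -254*(-1/120) = 127/60 ≈ 2.1167)
o(H, C) = H - 15*C
w(a) = -10 + 127/(30*a) (w(a) = -10 + 2*(127/(60*a)) = -10 + 127/(30*a))
1/w(o((0 + 6)*(-5), F(-4))) = 1/(-10 + 127/(30*((0 + 6)*(-5) - 15*(-4)²))) = 1/(-10 + 127/(30*(6*(-5) - 15*16))) = 1/(-10 + 127/(30*(-30 - 240))) = 1/(-10 + (127/30)/(-270)) = 1/(-10 + (127/30)*(-1/270)) = 1/(-10 - 127/8100) = 1/(-81127/8100) = -8100/81127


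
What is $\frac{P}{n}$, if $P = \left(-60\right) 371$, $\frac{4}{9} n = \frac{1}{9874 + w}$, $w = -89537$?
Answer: $\frac{2364397840}{3} \approx 7.8813 \cdot 10^{8}$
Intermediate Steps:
$n = - \frac{9}{318652}$ ($n = \frac{9}{4 \left(9874 - 89537\right)} = \frac{9}{4 \left(-79663\right)} = \frac{9}{4} \left(- \frac{1}{79663}\right) = - \frac{9}{318652} \approx -2.8244 \cdot 10^{-5}$)
$P = -22260$
$\frac{P}{n} = - \frac{22260}{- \frac{9}{318652}} = \left(-22260\right) \left(- \frac{318652}{9}\right) = \frac{2364397840}{3}$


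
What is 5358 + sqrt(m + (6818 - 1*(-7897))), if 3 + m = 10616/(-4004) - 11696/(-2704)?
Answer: 5358 + sqrt(14743116157)/1001 ≈ 5479.3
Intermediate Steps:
m = -17254/13013 (m = -3 + (10616/(-4004) - 11696/(-2704)) = -3 + (10616*(-1/4004) - 11696*(-1/2704)) = -3 + (-2654/1001 + 731/169) = -3 + 21785/13013 = -17254/13013 ≈ -1.3259)
5358 + sqrt(m + (6818 - 1*(-7897))) = 5358 + sqrt(-17254/13013 + (6818 - 1*(-7897))) = 5358 + sqrt(-17254/13013 + (6818 + 7897)) = 5358 + sqrt(-17254/13013 + 14715) = 5358 + sqrt(191469041/13013) = 5358 + sqrt(14743116157)/1001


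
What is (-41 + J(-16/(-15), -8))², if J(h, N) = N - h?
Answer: 564001/225 ≈ 2506.7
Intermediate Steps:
(-41 + J(-16/(-15), -8))² = (-41 + (-8 - (-16)/(-15)))² = (-41 + (-8 - (-16)*(-1)/15))² = (-41 + (-8 - 1*16/15))² = (-41 + (-8 - 16/15))² = (-41 - 136/15)² = (-751/15)² = 564001/225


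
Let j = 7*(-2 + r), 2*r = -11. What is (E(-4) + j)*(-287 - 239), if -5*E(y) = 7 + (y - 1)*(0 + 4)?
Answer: 131237/5 ≈ 26247.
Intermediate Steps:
r = -11/2 (r = (½)*(-11) = -11/2 ≈ -5.5000)
E(y) = -⅗ - 4*y/5 (E(y) = -(7 + (y - 1)*(0 + 4))/5 = -(7 + (-1 + y)*4)/5 = -(7 + (-4 + 4*y))/5 = -(3 + 4*y)/5 = -⅗ - 4*y/5)
j = -105/2 (j = 7*(-2 - 11/2) = 7*(-15/2) = -105/2 ≈ -52.500)
(E(-4) + j)*(-287 - 239) = ((-⅗ - ⅘*(-4)) - 105/2)*(-287 - 239) = ((-⅗ + 16/5) - 105/2)*(-526) = (13/5 - 105/2)*(-526) = -499/10*(-526) = 131237/5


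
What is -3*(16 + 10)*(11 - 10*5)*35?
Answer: 106470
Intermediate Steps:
-3*(16 + 10)*(11 - 10*5)*35 = -78*(11 - 50)*35 = -78*(-39)*35 = -3*(-1014)*35 = 3042*35 = 106470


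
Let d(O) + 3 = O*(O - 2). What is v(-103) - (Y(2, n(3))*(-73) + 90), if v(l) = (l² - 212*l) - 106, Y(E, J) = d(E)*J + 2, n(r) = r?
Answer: 31738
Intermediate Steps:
d(O) = -3 + O*(-2 + O) (d(O) = -3 + O*(O - 2) = -3 + O*(-2 + O))
Y(E, J) = 2 + J*(-3 + E² - 2*E) (Y(E, J) = (-3 + E² - 2*E)*J + 2 = J*(-3 + E² - 2*E) + 2 = 2 + J*(-3 + E² - 2*E))
v(l) = -106 + l² - 212*l
v(-103) - (Y(2, n(3))*(-73) + 90) = (-106 + (-103)² - 212*(-103)) - ((2 - 1*3*(3 - 1*2² + 2*2))*(-73) + 90) = (-106 + 10609 + 21836) - ((2 - 1*3*(3 - 1*4 + 4))*(-73) + 90) = 32339 - ((2 - 1*3*(3 - 4 + 4))*(-73) + 90) = 32339 - ((2 - 1*3*3)*(-73) + 90) = 32339 - ((2 - 9)*(-73) + 90) = 32339 - (-7*(-73) + 90) = 32339 - (511 + 90) = 32339 - 1*601 = 32339 - 601 = 31738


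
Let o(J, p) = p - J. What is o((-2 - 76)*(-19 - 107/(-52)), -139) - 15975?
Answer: -34871/2 ≈ -17436.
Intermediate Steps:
o((-2 - 76)*(-19 - 107/(-52)), -139) - 15975 = (-139 - (-2 - 76)*(-19 - 107/(-52))) - 15975 = (-139 - (-78)*(-19 - 107*(-1/52))) - 15975 = (-139 - (-78)*(-19 + 107/52)) - 15975 = (-139 - (-78)*(-881)/52) - 15975 = (-139 - 1*2643/2) - 15975 = (-139 - 2643/2) - 15975 = -2921/2 - 15975 = -34871/2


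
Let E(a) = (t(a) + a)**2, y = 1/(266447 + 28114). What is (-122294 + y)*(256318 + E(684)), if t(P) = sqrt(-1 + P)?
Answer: -8703851610428527/98187 - 5475502525816*sqrt(683)/32729 ≈ -9.3018e+10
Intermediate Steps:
y = 1/294561 ≈ 3.3949e-6
E(a) = (a + sqrt(-1 + a))**2 (E(a) = (sqrt(-1 + a) + a)**2 = (a + sqrt(-1 + a))**2)
(-122294 + y)*(256318 + E(684)) = (-122294 + 1/294561)*(256318 + (684 + sqrt(-1 + 684))**2) = -36023042933*(256318 + (684 + sqrt(683))**2)/294561 = -9233354318500694/294561 - 36023042933*(684 + sqrt(683))**2/294561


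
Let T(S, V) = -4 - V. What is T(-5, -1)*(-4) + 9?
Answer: 21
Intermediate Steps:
T(-5, -1)*(-4) + 9 = (-4 - 1*(-1))*(-4) + 9 = (-4 + 1)*(-4) + 9 = -3*(-4) + 9 = 12 + 9 = 21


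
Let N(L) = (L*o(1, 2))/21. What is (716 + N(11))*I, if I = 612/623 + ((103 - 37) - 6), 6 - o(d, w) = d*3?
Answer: 190833816/4361 ≈ 43759.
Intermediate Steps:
o(d, w) = 6 - 3*d (o(d, w) = 6 - d*3 = 6 - 3*d)
N(L) = L/7 (N(L) = (L*(6 - 3*1))/21 = (L*(6 - 3))*(1/21) = (L*3)*(1/21) = (3*L)*(1/21) = L/7)
I = 37992/623 (I = 612*(1/623) + (66 - 6) = 612/623 + 60 = 37992/623 ≈ 60.982)
(716 + N(11))*I = (716 + (1/7)*11)*(37992/623) = (716 + 11/7)*(37992/623) = (5023/7)*(37992/623) = 190833816/4361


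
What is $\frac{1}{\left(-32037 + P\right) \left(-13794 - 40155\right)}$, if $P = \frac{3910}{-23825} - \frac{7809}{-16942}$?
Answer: $\frac{80728630}{139527174298664481} \approx 5.7859 \cdot 10^{-10}$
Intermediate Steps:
$P = \frac{23961241}{80728630}$ ($P = 3910 \left(- \frac{1}{23825}\right) - - \frac{7809}{16942} = - \frac{782}{4765} + \frac{7809}{16942} = \frac{23961241}{80728630} \approx 0.29681$)
$\frac{1}{\left(-32037 + P\right) \left(-13794 - 40155\right)} = \frac{1}{\left(-32037 + \frac{23961241}{80728630}\right) \left(-13794 - 40155\right)} = \frac{1}{\left(- \frac{2586279158069}{80728630}\right) \left(-53949\right)} = \frac{1}{\frac{139527174298664481}{80728630}} = \frac{80728630}{139527174298664481}$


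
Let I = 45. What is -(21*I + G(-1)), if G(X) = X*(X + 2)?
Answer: -944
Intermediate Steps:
G(X) = X*(2 + X)
-(21*I + G(-1)) = -(21*45 - (2 - 1)) = -(945 - 1*1) = -(945 - 1) = -1*944 = -944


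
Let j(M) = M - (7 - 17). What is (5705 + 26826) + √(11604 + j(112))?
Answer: 32531 + √11726 ≈ 32639.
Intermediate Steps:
j(M) = 10 + M (j(M) = M - 1*(-10) = M + 10 = 10 + M)
(5705 + 26826) + √(11604 + j(112)) = (5705 + 26826) + √(11604 + (10 + 112)) = 32531 + √(11604 + 122) = 32531 + √11726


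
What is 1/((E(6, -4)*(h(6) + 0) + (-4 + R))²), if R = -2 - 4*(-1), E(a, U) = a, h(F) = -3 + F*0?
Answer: 1/400 ≈ 0.0025000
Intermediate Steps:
h(F) = -3 (h(F) = -3 + 0 = -3)
R = 2 (R = -2 + 4 = 2)
1/((E(6, -4)*(h(6) + 0) + (-4 + R))²) = 1/((6*(-3 + 0) + (-4 + 2))²) = 1/((6*(-3) - 2)²) = 1/((-18 - 2)²) = 1/((-20)²) = 1/400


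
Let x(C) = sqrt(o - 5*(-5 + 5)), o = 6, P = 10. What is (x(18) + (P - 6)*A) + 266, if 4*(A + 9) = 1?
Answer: 231 + sqrt(6) ≈ 233.45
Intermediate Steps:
A = -35/4 (A = -9 + (1/4)*1 = -9 + 1/4 = -35/4 ≈ -8.7500)
x(C) = sqrt(6) (x(C) = sqrt(6 - 5*(-5 + 5)) = sqrt(6 - 5*0) = sqrt(6 + 0) = sqrt(6))
(x(18) + (P - 6)*A) + 266 = (sqrt(6) + (10 - 6)*(-35/4)) + 266 = (sqrt(6) + 4*(-35/4)) + 266 = (sqrt(6) - 35) + 266 = (-35 + sqrt(6)) + 266 = 231 + sqrt(6)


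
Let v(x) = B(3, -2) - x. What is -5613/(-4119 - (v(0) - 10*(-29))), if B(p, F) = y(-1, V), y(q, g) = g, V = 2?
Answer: 5613/4411 ≈ 1.2725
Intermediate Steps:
B(p, F) = 2
v(x) = 2 - x
-5613/(-4119 - (v(0) - 10*(-29))) = -5613/(-4119 - ((2 - 1*0) - 10*(-29))) = -5613/(-4119 - ((2 + 0) + 290)) = -5613/(-4119 - (2 + 290)) = -5613/(-4119 - 1*292) = -5613/(-4119 - 292) = -5613/(-4411) = -5613*(-1/4411) = 5613/4411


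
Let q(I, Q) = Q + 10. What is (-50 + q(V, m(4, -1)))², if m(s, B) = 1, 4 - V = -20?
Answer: 1521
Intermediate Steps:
V = 24 (V = 4 - 1*(-20) = 4 + 20 = 24)
q(I, Q) = 10 + Q
(-50 + q(V, m(4, -1)))² = (-50 + (10 + 1))² = (-50 + 11)² = (-39)² = 1521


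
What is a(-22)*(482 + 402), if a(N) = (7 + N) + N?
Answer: -32708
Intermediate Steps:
a(N) = 7 + 2*N
a(-22)*(482 + 402) = (7 + 2*(-22))*(482 + 402) = (7 - 44)*884 = -37*884 = -32708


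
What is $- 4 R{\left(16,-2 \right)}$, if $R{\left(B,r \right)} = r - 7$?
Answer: $36$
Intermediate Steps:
$R{\left(B,r \right)} = -7 + r$
$- 4 R{\left(16,-2 \right)} = - 4 \left(-7 - 2\right) = \left(-4\right) \left(-9\right) = 36$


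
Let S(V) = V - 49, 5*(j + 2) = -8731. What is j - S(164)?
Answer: -9316/5 ≈ -1863.2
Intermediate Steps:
j = -8741/5 (j = -2 + (⅕)*(-8731) = -2 - 8731/5 = -8741/5 ≈ -1748.2)
S(V) = -49 + V
j - S(164) = -8741/5 - (-49 + 164) = -8741/5 - 1*115 = -8741/5 - 115 = -9316/5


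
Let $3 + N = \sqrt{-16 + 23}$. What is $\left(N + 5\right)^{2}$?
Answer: $11 + 4 \sqrt{7} \approx 21.583$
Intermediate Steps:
$N = -3 + \sqrt{7}$ ($N = -3 + \sqrt{-16 + 23} = -3 + \sqrt{7} \approx -0.35425$)
$\left(N + 5\right)^{2} = \left(\left(-3 + \sqrt{7}\right) + 5\right)^{2} = \left(2 + \sqrt{7}\right)^{2}$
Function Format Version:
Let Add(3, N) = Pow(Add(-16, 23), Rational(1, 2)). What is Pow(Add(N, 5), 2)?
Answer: Add(11, Mul(4, Pow(7, Rational(1, 2)))) ≈ 21.583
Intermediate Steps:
N = Add(-3, Pow(7, Rational(1, 2))) (N = Add(-3, Pow(Add(-16, 23), Rational(1, 2))) = Add(-3, Pow(7, Rational(1, 2))) ≈ -0.35425)
Pow(Add(N, 5), 2) = Pow(Add(Add(-3, Pow(7, Rational(1, 2))), 5), 2) = Pow(Add(2, Pow(7, Rational(1, 2))), 2)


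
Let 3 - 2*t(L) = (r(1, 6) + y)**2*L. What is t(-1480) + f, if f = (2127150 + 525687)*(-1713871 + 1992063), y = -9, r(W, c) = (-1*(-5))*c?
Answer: 1475996714091/2 ≈ 7.3800e+11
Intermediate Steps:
r(W, c) = 5*c
t(L) = 3/2 - 441*L/2 (t(L) = 3/2 - (5*6 - 9)**2*L/2 = 3/2 - (30 - 9)**2*L/2 = 3/2 - 21**2*L/2 = 3/2 - 441*L/2)
f = 737998030704 (f = 2652837*278192 = 737998030704)
t(-1480) + f = (3/2 - 441/2*(-1480)) + 737998030704 = (3/2 + 326340) + 737998030704 = 652683/2 + 737998030704 = 1475996714091/2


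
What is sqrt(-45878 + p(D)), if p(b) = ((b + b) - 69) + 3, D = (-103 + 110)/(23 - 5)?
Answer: I*sqrt(413489)/3 ≈ 214.34*I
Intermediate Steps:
D = 7/18 ≈ 0.38889
p(b) = -66 + 2*b (p(b) = (2*b - 69) + 3 = (-69 + 2*b) + 3 = -66 + 2*b)
sqrt(-45878 + p(D)) = sqrt(-45878 + (-66 + 2*(7/18))) = sqrt(-45878 + (-66 + 7/9)) = sqrt(-45878 - 587/9) = sqrt(-413489/9) = I*sqrt(413489)/3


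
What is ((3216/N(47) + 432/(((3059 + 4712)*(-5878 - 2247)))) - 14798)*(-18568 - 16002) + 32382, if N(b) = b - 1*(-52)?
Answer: 212725595350160734/416719875 ≈ 5.1048e+8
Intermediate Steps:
N(b) = 52 + b (N(b) = b + 52 = 52 + b)
((3216/N(47) + 432/(((3059 + 4712)*(-5878 - 2247)))) - 14798)*(-18568 - 16002) + 32382 = ((3216/(52 + 47) + 432/(((3059 + 4712)*(-5878 - 2247)))) - 14798)*(-18568 - 16002) + 32382 = ((3216/99 + 432/((7771*(-8125)))) - 14798)*(-34570) + 32382 = ((3216*(1/99) + 432/(-63139375)) - 14798)*(-34570) + 32382 = ((1072/33 + 432*(-1/63139375)) - 14798)*(-34570) + 32382 = ((1072/33 - 432/63139375) - 14798)*(-34570) + 32382 = (67685395744/2083599375 - 14798)*(-34570) + 32382 = -30765418155506/2083599375*(-34570) + 32382 = 212712101127168484/416719875 + 32382 = 212725595350160734/416719875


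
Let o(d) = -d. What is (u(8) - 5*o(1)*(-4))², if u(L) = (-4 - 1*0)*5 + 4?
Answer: 1296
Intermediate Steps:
u(L) = -16 (u(L) = (-4 + 0)*5 + 4 = -4*5 + 4 = -20 + 4 = -16)
(u(8) - 5*o(1)*(-4))² = (-16 - (-5)*(-4))² = (-16 - 5*(-1)*(-4))² = (-16 + 5*(-4))² = (-16 - 20)² = (-36)² = 1296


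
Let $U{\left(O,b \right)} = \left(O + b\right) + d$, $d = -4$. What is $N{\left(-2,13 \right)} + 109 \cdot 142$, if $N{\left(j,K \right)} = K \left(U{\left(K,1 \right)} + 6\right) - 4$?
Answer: $15682$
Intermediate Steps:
$U{\left(O,b \right)} = -4 + O + b$ ($U{\left(O,b \right)} = \left(O + b\right) - 4 = -4 + O + b$)
$N{\left(j,K \right)} = -4 + K \left(3 + K\right)$ ($N{\left(j,K \right)} = K \left(\left(-4 + K + 1\right) + 6\right) - 4 = K \left(\left(-3 + K\right) + 6\right) - 4 = K \left(3 + K\right) - 4 = -4 + K \left(3 + K\right)$)
$N{\left(-2,13 \right)} + 109 \cdot 142 = \left(-4 + 13^{2} + 3 \cdot 13\right) + 109 \cdot 142 = \left(-4 + 169 + 39\right) + 15478 = 204 + 15478 = 15682$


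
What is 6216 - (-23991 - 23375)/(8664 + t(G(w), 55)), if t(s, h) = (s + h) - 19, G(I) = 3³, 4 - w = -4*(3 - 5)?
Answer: 54294398/8727 ≈ 6221.4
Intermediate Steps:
w = -4 (w = 4 - (-4)*(3 - 5)*1 = 4 - (-4)*(-2*1) = 4 - (-4)*(-2) = 4 - 1*8 = 4 - 8 = -4)
G(I) = 27
t(s, h) = -19 + h + s (t(s, h) = (h + s) - 19 = -19 + h + s)
6216 - (-23991 - 23375)/(8664 + t(G(w), 55)) = 6216 - (-23991 - 23375)/(8664 + (-19 + 55 + 27)) = 6216 - (-47366)/(8664 + 63) = 6216 - (-47366)/8727 = 6216 - 1*(-47366/8727) = 6216 + 47366/8727 = 54294398/8727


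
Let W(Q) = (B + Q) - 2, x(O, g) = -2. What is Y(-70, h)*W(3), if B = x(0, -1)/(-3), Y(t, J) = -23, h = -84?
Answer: -115/3 ≈ -38.333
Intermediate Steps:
B = 2/3 (B = -2/(-3) = -2*(-1/3) = 2/3 ≈ 0.66667)
W(Q) = -4/3 + Q (W(Q) = (2/3 + Q) - 2 = -4/3 + Q)
Y(-70, h)*W(3) = -23*(-4/3 + 3) = -23*5/3 = -115/3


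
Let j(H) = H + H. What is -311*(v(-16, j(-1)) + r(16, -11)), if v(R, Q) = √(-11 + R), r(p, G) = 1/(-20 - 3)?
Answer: 311/23 - 933*I*√3 ≈ 13.522 - 1616.0*I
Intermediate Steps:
j(H) = 2*H
r(p, G) = -1/23 (r(p, G) = 1/(-23) = -1/23)
-311*(v(-16, j(-1)) + r(16, -11)) = -311*(√(-11 - 16) - 1/23) = -311*(√(-27) - 1/23) = -311*(3*I*√3 - 1/23) = -311*(-1/23 + 3*I*√3) = 311/23 - 933*I*√3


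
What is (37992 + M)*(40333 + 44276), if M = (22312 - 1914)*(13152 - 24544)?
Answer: -19657718654616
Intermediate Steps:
M = -232374016 (M = 20398*(-11392) = -232374016)
(37992 + M)*(40333 + 44276) = (37992 - 232374016)*(40333 + 44276) = -232336024*84609 = -19657718654616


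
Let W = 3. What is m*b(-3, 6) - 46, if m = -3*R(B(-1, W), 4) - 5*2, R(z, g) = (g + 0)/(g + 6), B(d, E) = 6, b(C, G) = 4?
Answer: -454/5 ≈ -90.800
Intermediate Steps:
R(z, g) = g/(6 + g)
m = -56/5 (m = -12/(6 + 4) - 5*2 = -12/10 - 10 = -3*2/5 - 10 = -6/5 - 10 = -56/5 ≈ -11.200)
m*b(-3, 6) - 46 = -56/5*4 - 46 = -224/5 - 46 = -454/5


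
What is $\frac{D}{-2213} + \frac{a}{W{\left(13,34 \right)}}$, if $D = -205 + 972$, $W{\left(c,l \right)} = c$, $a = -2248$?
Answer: $- \frac{4984795}{28769} \approx -173.27$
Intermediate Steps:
$D = 767$
$\frac{D}{-2213} + \frac{a}{W{\left(13,34 \right)}} = \frac{767}{-2213} - \frac{2248}{13} = 767 \left(- \frac{1}{2213}\right) - \frac{2248}{13} = - \frac{767}{2213} - \frac{2248}{13} = - \frac{4984795}{28769}$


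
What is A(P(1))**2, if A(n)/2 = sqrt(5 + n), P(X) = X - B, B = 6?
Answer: 0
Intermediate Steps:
P(X) = -6 + X (P(X) = X - 1*6 = X - 6 = -6 + X)
A(n) = 2*sqrt(5 + n)
A(P(1))**2 = (2*sqrt(5 + (-6 + 1)))**2 = (2*sqrt(5 - 5))**2 = (2*sqrt(0))**2 = (2*0)**2 = 0**2 = 0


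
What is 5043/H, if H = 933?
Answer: 1681/311 ≈ 5.4051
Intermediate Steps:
5043/H = 5043/933 = 5043*(1/933) = 1681/311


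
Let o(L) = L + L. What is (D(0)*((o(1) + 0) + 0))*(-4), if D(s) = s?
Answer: 0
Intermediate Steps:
o(L) = 2*L
(D(0)*((o(1) + 0) + 0))*(-4) = (0*((2*1 + 0) + 0))*(-4) = (0*((2 + 0) + 0))*(-4) = (0*(2 + 0))*(-4) = (0*2)*(-4) = 0*(-4) = 0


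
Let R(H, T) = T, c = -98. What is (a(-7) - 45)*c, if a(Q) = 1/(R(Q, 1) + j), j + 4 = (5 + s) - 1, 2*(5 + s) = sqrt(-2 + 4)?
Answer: 137494/31 + 98*sqrt(2)/31 ≈ 4439.8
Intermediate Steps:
s = -5 + sqrt(2)/2 (s = -5 + sqrt(-2 + 4)/2 = -5 + sqrt(2)/2 ≈ -4.2929)
j = -5 + sqrt(2)/2 (j = -4 + ((5 + (-5 + sqrt(2)/2)) - 1) = -4 + (sqrt(2)/2 - 1) = -4 + (-1 + sqrt(2)/2) = -5 + sqrt(2)/2 ≈ -4.2929)
a(Q) = 1/(-4 + sqrt(2)/2) (a(Q) = 1/(1 + (-5 + sqrt(2)/2)) = 1/(-4 + sqrt(2)/2))
(a(-7) - 45)*c = ((-8/31 - sqrt(2)/31) - 45)*(-98) = (-1403/31 - sqrt(2)/31)*(-98) = 137494/31 + 98*sqrt(2)/31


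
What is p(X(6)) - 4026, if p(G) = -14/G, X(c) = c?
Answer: -12085/3 ≈ -4028.3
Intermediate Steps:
p(X(6)) - 4026 = -14/6 - 4026 = -14*⅙ - 4026 = -7/3 - 4026 = -12085/3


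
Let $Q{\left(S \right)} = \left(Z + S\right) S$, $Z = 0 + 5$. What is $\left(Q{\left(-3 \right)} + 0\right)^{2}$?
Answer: $36$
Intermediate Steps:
$Z = 5$
$Q{\left(S \right)} = S \left(5 + S\right)$ ($Q{\left(S \right)} = \left(5 + S\right) S = S \left(5 + S\right)$)
$\left(Q{\left(-3 \right)} + 0\right)^{2} = \left(- 3 \left(5 - 3\right) + 0\right)^{2} = \left(\left(-3\right) 2 + 0\right)^{2} = \left(-6 + 0\right)^{2} = \left(-6\right)^{2} = 36$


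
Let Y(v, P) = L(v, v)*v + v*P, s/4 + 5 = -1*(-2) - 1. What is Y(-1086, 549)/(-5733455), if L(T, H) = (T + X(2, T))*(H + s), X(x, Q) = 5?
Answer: 1294306746/5733455 ≈ 225.75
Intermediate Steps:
s = -16 (s = -20 + 4*(-1*(-2) - 1) = -20 + 4*(2 - 1) = -20 + 4*1 = -20 + 4 = -16)
L(T, H) = (-16 + H)*(5 + T) (L(T, H) = (T + 5)*(H - 16) = (5 + T)*(-16 + H) = (-16 + H)*(5 + T))
Y(v, P) = P*v + v*(-80 + v² - 11*v) (Y(v, P) = (-80 - 16*v + 5*v + v*v)*v + v*P = (-80 - 16*v + 5*v + v²)*v + P*v = (-80 + v² - 11*v)*v + P*v = v*(-80 + v² - 11*v) + P*v = P*v + v*(-80 + v² - 11*v))
Y(-1086, 549)/(-5733455) = -1086*(-80 + 549 + (-1086)² - 11*(-1086))/(-5733455) = -1086*(-80 + 549 + 1179396 + 11946)*(-1/5733455) = -1086*1191811*(-1/5733455) = -1294306746*(-1/5733455) = 1294306746/5733455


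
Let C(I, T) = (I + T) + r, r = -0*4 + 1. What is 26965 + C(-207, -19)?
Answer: 26740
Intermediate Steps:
r = 1 (r = -5*0 + 1 = 0 + 1 = 1)
C(I, T) = 1 + I + T (C(I, T) = (I + T) + 1 = 1 + I + T)
26965 + C(-207, -19) = 26965 + (1 - 207 - 19) = 26965 - 225 = 26740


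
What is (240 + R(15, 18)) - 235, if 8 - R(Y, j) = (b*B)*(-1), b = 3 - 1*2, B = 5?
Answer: 18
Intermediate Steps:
b = 1 (b = 3 - 2 = 1)
R(Y, j) = 13 (R(Y, j) = 8 - 1*5*(-1) = 8 - 5*(-1) = 8 - 1*(-5) = 8 + 5 = 13)
(240 + R(15, 18)) - 235 = (240 + 13) - 235 = 253 - 235 = 18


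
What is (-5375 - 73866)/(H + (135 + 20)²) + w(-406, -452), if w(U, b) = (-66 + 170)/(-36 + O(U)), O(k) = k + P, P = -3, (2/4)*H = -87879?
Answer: 19482013/67521185 ≈ 0.28853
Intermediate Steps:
H = -175758 (H = 2*(-87879) = -175758)
O(k) = -3 + k (O(k) = k - 3 = -3 + k)
w(U, b) = 104/(-39 + U) (w(U, b) = (-66 + 170)/(-36 + (-3 + U)) = 104/(-39 + U))
(-5375 - 73866)/(H + (135 + 20)²) + w(-406, -452) = (-5375 - 73866)/(-175758 + (135 + 20)²) + 104/(-39 - 406) = -79241/(-175758 + 155²) + 104/(-445) = -79241/(-175758 + 24025) + 104*(-1/445) = -79241/(-151733) - 104/445 = -79241*(-1/151733) - 104/445 = 79241/151733 - 104/445 = 19482013/67521185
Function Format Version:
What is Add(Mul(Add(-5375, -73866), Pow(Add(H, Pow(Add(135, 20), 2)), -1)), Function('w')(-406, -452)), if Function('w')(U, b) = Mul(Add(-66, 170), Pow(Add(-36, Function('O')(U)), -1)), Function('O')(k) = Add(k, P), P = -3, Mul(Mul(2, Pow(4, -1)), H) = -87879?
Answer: Rational(19482013, 67521185) ≈ 0.28853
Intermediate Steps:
H = -175758 (H = Mul(2, -87879) = -175758)
Function('O')(k) = Add(-3, k) (Function('O')(k) = Add(k, -3) = Add(-3, k))
Function('w')(U, b) = Mul(104, Pow(Add(-39, U), -1)) (Function('w')(U, b) = Mul(Add(-66, 170), Pow(Add(-36, Add(-3, U)), -1)) = Mul(104, Pow(Add(-39, U), -1)))
Add(Mul(Add(-5375, -73866), Pow(Add(H, Pow(Add(135, 20), 2)), -1)), Function('w')(-406, -452)) = Add(Mul(Add(-5375, -73866), Pow(Add(-175758, Pow(Add(135, 20), 2)), -1)), Mul(104, Pow(Add(-39, -406), -1))) = Add(Mul(-79241, Pow(Add(-175758, Pow(155, 2)), -1)), Mul(104, Pow(-445, -1))) = Add(Mul(-79241, Pow(Add(-175758, 24025), -1)), Mul(104, Rational(-1, 445))) = Add(Mul(-79241, Pow(-151733, -1)), Rational(-104, 445)) = Add(Mul(-79241, Rational(-1, 151733)), Rational(-104, 445)) = Add(Rational(79241, 151733), Rational(-104, 445)) = Rational(19482013, 67521185)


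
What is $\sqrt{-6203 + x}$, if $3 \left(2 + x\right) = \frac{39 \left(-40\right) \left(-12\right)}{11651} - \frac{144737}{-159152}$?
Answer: $\frac{i \sqrt{244883842693388501127}}{198672852} \approx 78.766 i$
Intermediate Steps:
$x = - \frac{6460023485}{5562839856}$ ($x = -2 + \frac{\frac{39 \left(-40\right) \left(-12\right)}{11651} - \frac{144737}{-159152}}{3} = -2 + \frac{\left(-1560\right) \left(-12\right) \frac{1}{11651} - - \frac{144737}{159152}}{3} = -2 + \frac{18720 \cdot \frac{1}{11651} + \frac{144737}{159152}}{3} = -2 + \frac{\frac{18720}{11651} + \frac{144737}{159152}}{3} = -2 + \frac{1}{3} \cdot \frac{4665656227}{1854279952} = -2 + \frac{4665656227}{5562839856} = - \frac{6460023485}{5562839856} \approx -1.1613$)
$\sqrt{-6203 + x} = \sqrt{-6203 - \frac{6460023485}{5562839856}} = \sqrt{- \frac{34512755650253}{5562839856}} = \frac{i \sqrt{244883842693388501127}}{198672852}$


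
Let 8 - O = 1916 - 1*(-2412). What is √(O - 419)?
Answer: I*√4739 ≈ 68.84*I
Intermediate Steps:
O = -4320 (O = 8 - (1916 - 1*(-2412)) = 8 - (1916 + 2412) = 8 - 1*4328 = 8 - 4328 = -4320)
√(O - 419) = √(-4320 - 419) = √(-4739) = I*√4739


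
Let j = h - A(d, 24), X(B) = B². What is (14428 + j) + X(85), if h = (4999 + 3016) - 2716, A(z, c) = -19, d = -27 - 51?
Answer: 26971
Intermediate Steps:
d = -78
h = 5299 (h = 8015 - 2716 = 5299)
j = 5318 (j = 5299 - 1*(-19) = 5299 + 19 = 5318)
(14428 + j) + X(85) = (14428 + 5318) + 85² = 19746 + 7225 = 26971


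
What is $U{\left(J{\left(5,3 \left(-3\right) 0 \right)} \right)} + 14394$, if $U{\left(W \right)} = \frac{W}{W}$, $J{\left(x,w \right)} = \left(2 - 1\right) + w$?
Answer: $14395$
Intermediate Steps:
$J{\left(x,w \right)} = 1 + w$
$U{\left(W \right)} = 1$
$U{\left(J{\left(5,3 \left(-3\right) 0 \right)} \right)} + 14394 = 1 + 14394 = 14395$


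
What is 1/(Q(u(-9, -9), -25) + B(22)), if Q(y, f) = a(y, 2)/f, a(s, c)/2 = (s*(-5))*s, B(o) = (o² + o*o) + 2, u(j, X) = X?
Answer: 5/5012 ≈ 0.00099761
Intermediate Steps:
B(o) = 2 + 2*o² (B(o) = (o² + o²) + 2 = 2*o² + 2 = 2 + 2*o²)
a(s, c) = -10*s² (a(s, c) = 2*((s*(-5))*s) = 2*((-5*s)*s) = 2*(-5*s²) = -10*s²)
Q(y, f) = -10*y²/f (Q(y, f) = (-10*y²)/f = -10*y²/f)
1/(Q(u(-9, -9), -25) + B(22)) = 1/(-10*(-9)²/(-25) + (2 + 2*22²)) = 1/(-10*(-1/25)*81 + (2 + 2*484)) = 1/(162/5 + (2 + 968)) = 1/(162/5 + 970) = 1/(5012/5) = 5/5012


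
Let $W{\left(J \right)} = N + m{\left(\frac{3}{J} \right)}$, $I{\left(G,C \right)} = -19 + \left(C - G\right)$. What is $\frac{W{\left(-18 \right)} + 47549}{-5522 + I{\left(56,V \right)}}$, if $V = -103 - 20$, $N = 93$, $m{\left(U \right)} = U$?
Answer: $- \frac{285851}{34320} \approx -8.329$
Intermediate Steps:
$V = -123$ ($V = -103 - 20 = -123$)
$I{\left(G,C \right)} = -19 + C - G$
$W{\left(J \right)} = 93 + \frac{3}{J}$
$\frac{W{\left(-18 \right)} + 47549}{-5522 + I{\left(56,V \right)}} = \frac{\left(93 + \frac{3}{-18}\right) + 47549}{-5522 - 198} = \frac{\left(93 + 3 \left(- \frac{1}{18}\right)\right) + 47549}{-5522 - 198} = \frac{\left(93 - \frac{1}{6}\right) + 47549}{-5522 - 198} = \frac{\frac{557}{6} + 47549}{-5720} = \frac{285851}{6} \left(- \frac{1}{5720}\right) = - \frac{285851}{34320}$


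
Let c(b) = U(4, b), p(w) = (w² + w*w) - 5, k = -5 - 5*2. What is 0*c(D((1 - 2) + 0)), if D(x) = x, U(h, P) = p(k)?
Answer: 0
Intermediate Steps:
k = -15 (k = -5 - 10 = -15)
p(w) = -5 + 2*w² (p(w) = (w² + w²) - 5 = 2*w² - 5 = -5 + 2*w²)
U(h, P) = 445 (U(h, P) = -5 + 2*(-15)² = -5 + 2*225 = -5 + 450 = 445)
c(b) = 445
0*c(D((1 - 2) + 0)) = 0*445 = 0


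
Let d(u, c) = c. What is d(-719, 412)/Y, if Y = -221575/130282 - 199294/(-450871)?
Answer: -24201034756264/73937320917 ≈ -327.32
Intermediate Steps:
Y = -73937320917/58740375622 (Y = -221575*1/130282 - 199294*(-1/450871) = -221575/130282 + 199294/450871 = -73937320917/58740375622 ≈ -1.2587)
d(-719, 412)/Y = 412/(-73937320917/58740375622) = 412*(-58740375622/73937320917) = -24201034756264/73937320917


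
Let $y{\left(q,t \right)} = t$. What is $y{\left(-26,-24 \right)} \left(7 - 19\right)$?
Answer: $288$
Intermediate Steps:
$y{\left(-26,-24 \right)} \left(7 - 19\right) = - 24 \left(7 - 19\right) = \left(-24\right) \left(-12\right) = 288$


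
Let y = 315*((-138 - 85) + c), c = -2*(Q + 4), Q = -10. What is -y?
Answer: 66465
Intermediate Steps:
c = 12 (c = -2*(-10 + 4) = -2*(-6) = 12)
y = -66465 (y = 315*((-138 - 85) + 12) = 315*(-223 + 12) = 315*(-211) = -66465)
-y = -1*(-66465) = 66465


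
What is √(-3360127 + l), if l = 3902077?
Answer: 5*√21678 ≈ 736.17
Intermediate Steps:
√(-3360127 + l) = √(-3360127 + 3902077) = √541950 = 5*√21678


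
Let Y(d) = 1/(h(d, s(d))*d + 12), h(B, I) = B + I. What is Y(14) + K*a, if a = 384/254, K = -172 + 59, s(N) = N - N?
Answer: -4512641/26416 ≈ -170.83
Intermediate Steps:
s(N) = 0
K = -113
a = 192/127 (a = 384*(1/254) = 192/127 ≈ 1.5118)
Y(d) = 1/(12 + d**2) (Y(d) = 1/((d + 0)*d + 12) = 1/(d*d + 12) = 1/(d**2 + 12) = 1/(12 + d**2))
Y(14) + K*a = 1/(12 + 14**2) - 113*192/127 = 1/(12 + 196) - 21696/127 = 1/208 - 21696/127 = -4512641/26416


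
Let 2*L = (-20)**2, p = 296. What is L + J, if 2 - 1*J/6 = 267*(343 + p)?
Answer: -1023466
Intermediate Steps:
J = -1023666 (J = 12 - 1602*(343 + 296) = 12 - 1602*639 = 12 - 6*170613 = 12 - 1023678 = -1023666)
L = 200 (L = (1/2)*(-20)**2 = (1/2)*400 = 200)
L + J = 200 - 1023666 = -1023466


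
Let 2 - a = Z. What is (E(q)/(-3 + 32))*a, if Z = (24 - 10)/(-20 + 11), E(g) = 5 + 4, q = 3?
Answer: 32/29 ≈ 1.1034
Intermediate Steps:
E(g) = 9
Z = -14/9 (Z = 14/(-9) = 14*(-1/9) = -14/9 ≈ -1.5556)
a = 32/9 (a = 2 - 1*(-14/9) = 2 + 14/9 = 32/9 ≈ 3.5556)
(E(q)/(-3 + 32))*a = (9/(-3 + 32))*(32/9) = (9/29)*(32/9) = 32/29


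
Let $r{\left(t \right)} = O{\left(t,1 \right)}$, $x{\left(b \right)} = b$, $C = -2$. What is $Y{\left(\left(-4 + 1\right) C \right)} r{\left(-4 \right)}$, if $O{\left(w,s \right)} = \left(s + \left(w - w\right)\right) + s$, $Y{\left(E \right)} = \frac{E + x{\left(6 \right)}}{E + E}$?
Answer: $2$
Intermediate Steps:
$Y{\left(E \right)} = \frac{6 + E}{2 E}$ ($Y{\left(E \right)} = \frac{E + 6}{E + E} = \frac{6 + E}{2 E}$)
$O{\left(w,s \right)} = 2 s$ ($O{\left(w,s \right)} = \left(s + 0\right) + s = s + s = 2 s$)
$r{\left(t \right)} = 2$ ($r{\left(t \right)} = 2 \cdot 1 = 2$)
$Y{\left(\left(-4 + 1\right) C \right)} r{\left(-4 \right)} = \frac{6 + \left(-4 + 1\right) \left(-2\right)}{2 \left(-4 + 1\right) \left(-2\right)} 2 = \frac{6 - -6}{2 \left(\left(-3\right) \left(-2\right)\right)} 2 = \frac{6 + 6}{2 \cdot 6} \cdot 2 = \frac{1}{2} \cdot \frac{1}{6} \cdot 12 \cdot 2 = 1 \cdot 2 = 2$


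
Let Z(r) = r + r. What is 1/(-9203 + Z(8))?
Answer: -1/9187 ≈ -0.00010885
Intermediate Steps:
Z(r) = 2*r
1/(-9203 + Z(8)) = 1/(-9203 + 2*8) = 1/(-9203 + 16) = 1/(-9187) = -1/9187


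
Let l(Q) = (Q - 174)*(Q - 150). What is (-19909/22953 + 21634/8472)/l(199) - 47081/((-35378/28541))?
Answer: 181458698524802683/4777450426700 ≈ 37982.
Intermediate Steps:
l(Q) = (-174 + Q)*(-150 + Q)
(-19909/22953 + 21634/8472)/l(199) - 47081/((-35378/28541)) = (-19909/22953 + 21634/8472)/(26100 + 199² - 324*199) - 47081/((-35378/28541)) = (-19909*1/22953 + 21634*(1/8472))/(26100 + 39601 - 64476) - 47081/((-35378*1/28541)) = (-19909/22953 + 10817/4236)/1225 - 47081/(-35378/28541) = (18216453/10803212)*(1/1225) - 47081*(-28541/35378) = 18216453/13233934700 + 1343738821/35378 = 181458698524802683/4777450426700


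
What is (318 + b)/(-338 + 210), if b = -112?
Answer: -103/64 ≈ -1.6094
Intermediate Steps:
(318 + b)/(-338 + 210) = (318 - 112)/(-338 + 210) = 206/(-128) = 206*(-1/128) = -103/64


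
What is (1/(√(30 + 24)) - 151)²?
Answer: (2718 - √6)²/324 ≈ 22760.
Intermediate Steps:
(1/(√(30 + 24)) - 151)² = (1/(√54) - 151)² = (1/(3*√6) - 151)² = (√6/18 - 151)² = (-151 + √6/18)²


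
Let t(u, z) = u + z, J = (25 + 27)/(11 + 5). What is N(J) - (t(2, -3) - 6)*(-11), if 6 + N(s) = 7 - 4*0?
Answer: -76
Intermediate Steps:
J = 13/4 (J = 52/16 = 52*(1/16) = 13/4 ≈ 3.2500)
N(s) = 1 (N(s) = -6 + (7 - 4*0) = -6 + (7 - 1*0) = -6 + (7 + 0) = -6 + 7 = 1)
N(J) - (t(2, -3) - 6)*(-11) = 1 - ((2 - 3) - 6)*(-11) = 1 - (-1 - 6)*(-11) = 1 - (-7)*(-11) = 1 - 1*77 = 1 - 77 = -76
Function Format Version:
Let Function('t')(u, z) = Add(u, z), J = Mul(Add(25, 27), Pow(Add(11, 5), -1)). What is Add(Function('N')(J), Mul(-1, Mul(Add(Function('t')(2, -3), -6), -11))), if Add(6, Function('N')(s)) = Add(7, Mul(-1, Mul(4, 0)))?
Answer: -76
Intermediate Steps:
J = Rational(13, 4) (J = Mul(52, Pow(16, -1)) = Mul(52, Rational(1, 16)) = Rational(13, 4) ≈ 3.2500)
Function('N')(s) = 1 (Function('N')(s) = Add(-6, Add(7, Mul(-1, Mul(4, 0)))) = Add(-6, Add(7, Mul(-1, 0))) = Add(-6, Add(7, 0)) = Add(-6, 7) = 1)
Add(Function('N')(J), Mul(-1, Mul(Add(Function('t')(2, -3), -6), -11))) = Add(1, Mul(-1, Mul(Add(Add(2, -3), -6), -11))) = Add(1, Mul(-1, Mul(Add(-1, -6), -11))) = Add(1, Mul(-1, Mul(-7, -11))) = Add(1, Mul(-1, 77)) = Add(1, -77) = -76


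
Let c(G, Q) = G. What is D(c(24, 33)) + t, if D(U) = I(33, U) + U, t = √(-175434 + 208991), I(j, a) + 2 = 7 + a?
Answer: 53 + √33557 ≈ 236.19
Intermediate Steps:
I(j, a) = 5 + a (I(j, a) = -2 + (7 + a) = 5 + a)
t = √33557 ≈ 183.19
D(U) = 5 + 2*U (D(U) = (5 + U) + U = 5 + 2*U)
D(c(24, 33)) + t = (5 + 2*24) + √33557 = (5 + 48) + √33557 = 53 + √33557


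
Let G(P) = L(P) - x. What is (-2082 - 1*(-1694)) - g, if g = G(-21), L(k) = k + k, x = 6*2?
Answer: -334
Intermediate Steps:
x = 12
L(k) = 2*k
G(P) = -12 + 2*P (G(P) = 2*P - 1*12 = 2*P - 12 = -12 + 2*P)
g = -54 (g = -12 + 2*(-21) = -12 - 42 = -54)
(-2082 - 1*(-1694)) - g = (-2082 - 1*(-1694)) - 1*(-54) = (-2082 + 1694) + 54 = -388 + 54 = -334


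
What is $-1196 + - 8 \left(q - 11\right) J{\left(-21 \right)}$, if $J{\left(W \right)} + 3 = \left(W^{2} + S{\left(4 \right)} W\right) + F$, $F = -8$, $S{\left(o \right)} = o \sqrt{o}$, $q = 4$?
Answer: $13476$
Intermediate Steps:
$S{\left(o \right)} = o^{\frac{3}{2}}$
$J{\left(W \right)} = -11 + W^{2} + 8 W$ ($J{\left(W \right)} = -3 - \left(8 - W^{2} - 4^{\frac{3}{2}} W\right) = -3 - \left(8 - W^{2} - 8 W\right) = -3 + \left(-8 + W^{2} + 8 W\right) = -11 + W^{2} + 8 W$)
$-1196 + - 8 \left(q - 11\right) J{\left(-21 \right)} = -1196 + - 8 \left(4 - 11\right) \left(-11 + \left(-21\right)^{2} + 8 \left(-21\right)\right) = -1196 + \left(-8\right) \left(-7\right) \left(-11 + 441 - 168\right) = -1196 + 56 \cdot 262 = -1196 + 14672 = 13476$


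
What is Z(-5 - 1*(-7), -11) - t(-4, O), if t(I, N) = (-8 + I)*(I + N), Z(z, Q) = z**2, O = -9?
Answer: -152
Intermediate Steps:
Z(-5 - 1*(-7), -11) - t(-4, O) = (-5 - 1*(-7))**2 - ((-4)**2 - 8*(-4) - 8*(-9) - 4*(-9)) = (-5 + 7)**2 - (16 + 32 + 72 + 36) = 2**2 - 1*156 = 4 - 156 = -152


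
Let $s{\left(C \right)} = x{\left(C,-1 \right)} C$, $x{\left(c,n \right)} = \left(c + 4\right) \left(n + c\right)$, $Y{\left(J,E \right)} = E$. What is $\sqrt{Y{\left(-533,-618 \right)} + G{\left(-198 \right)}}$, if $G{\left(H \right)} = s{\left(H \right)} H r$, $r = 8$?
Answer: $\sqrt{12108076374} \approx 1.1004 \cdot 10^{5}$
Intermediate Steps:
$x{\left(c,n \right)} = \left(4 + c\right) \left(c + n\right)$
$s{\left(C \right)} = C \left(-4 + C^{2} + 3 C\right)$ ($s{\left(C \right)} = \left(C^{2} + 4 C + 4 \left(-1\right) + C \left(-1\right)\right) C = \left(C^{2} + 4 C - 4 - C\right) C = \left(-4 + C^{2} + 3 C\right) C = C \left(-4 + C^{2} + 3 C\right)$)
$G{\left(H \right)} = 8 H^{2} \left(-4 + H^{2} + 3 H\right)$ ($G{\left(H \right)} = H \left(-4 + H^{2} + 3 H\right) H 8 = H^{2} \left(-4 + H^{2} + 3 H\right) 8 = 8 H^{2} \left(-4 + H^{2} + 3 H\right)$)
$\sqrt{Y{\left(-533,-618 \right)} + G{\left(-198 \right)}} = \sqrt{-618 + 8 \left(-198\right)^{2} \left(-4 + \left(-198\right)^{2} + 3 \left(-198\right)\right)} = \sqrt{-618 + 8 \cdot 39204 \left(-4 + 39204 - 594\right)} = \sqrt{-618 + 8 \cdot 39204 \cdot 38606} = \sqrt{-618 + 12108076992} = \sqrt{12108076374}$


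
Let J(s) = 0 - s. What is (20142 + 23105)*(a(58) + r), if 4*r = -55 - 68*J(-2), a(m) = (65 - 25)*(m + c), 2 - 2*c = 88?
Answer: 95532623/4 ≈ 2.3883e+7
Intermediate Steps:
c = -43 (c = 1 - ½*88 = 1 - 44 = -43)
J(s) = -s
a(m) = -1720 + 40*m (a(m) = (65 - 25)*(m - 43) = 40*(-43 + m) = -1720 + 40*m)
r = -191/4 (r = (-55 - (-68)*(-2))/4 = (-55 - 68*2)/4 = (-55 - 136)/4 = (¼)*(-191) = -191/4 ≈ -47.750)
(20142 + 23105)*(a(58) + r) = (20142 + 23105)*((-1720 + 40*58) - 191/4) = 43247*((-1720 + 2320) - 191/4) = 43247*(600 - 191/4) = 43247*(2209/4) = 95532623/4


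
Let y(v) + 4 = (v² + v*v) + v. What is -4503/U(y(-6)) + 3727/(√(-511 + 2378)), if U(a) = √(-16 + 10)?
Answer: 3727*√1867/1867 + 1501*I*√6/2 ≈ 86.256 + 1838.3*I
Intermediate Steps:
y(v) = -4 + v + 2*v² (y(v) = -4 + ((v² + v*v) + v) = -4 + ((v² + v²) + v) = -4 + (2*v² + v) = -4 + (v + 2*v²) = -4 + v + 2*v²)
U(a) = I*√6 (U(a) = √(-6) = I*√6)
-4503/U(y(-6)) + 3727/(√(-511 + 2378)) = -4503*(-I*√6/6) + 3727/(√(-511 + 2378)) = -(-1501)*I*√6/2 + 3727/(√1867) = 1501*I*√6/2 + 3727*(√1867/1867) = 1501*I*√6/2 + 3727*√1867/1867 = 3727*√1867/1867 + 1501*I*√6/2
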